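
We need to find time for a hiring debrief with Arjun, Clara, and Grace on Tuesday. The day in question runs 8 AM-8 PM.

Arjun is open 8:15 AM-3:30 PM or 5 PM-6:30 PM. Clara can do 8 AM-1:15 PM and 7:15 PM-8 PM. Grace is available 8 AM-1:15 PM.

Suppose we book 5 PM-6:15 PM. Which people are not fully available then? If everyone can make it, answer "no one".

Arjun: free for 17:00-18:15. Clara: not fully free for 17:00-18:15. Grace: not fully free for 17:00-18:15.

Clara, Grace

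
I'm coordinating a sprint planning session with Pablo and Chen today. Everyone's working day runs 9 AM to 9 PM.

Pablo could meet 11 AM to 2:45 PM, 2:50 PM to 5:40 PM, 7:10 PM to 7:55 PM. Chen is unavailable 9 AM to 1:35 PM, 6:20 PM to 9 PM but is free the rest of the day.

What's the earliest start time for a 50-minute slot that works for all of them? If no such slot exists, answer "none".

Pablo free: 11:00-14:45, 14:50-17:40, 19:10-19:55.
Chen free: 13:35-18:20 (invert busy blocks within the working day).
Pablo ∩ Chen: 13:35-14:45, 14:50-17:40.
Those are the intersection windows.
The first common window of at least 50 minutes is 13:35-14:45, so the earliest start is 13:35.

13:35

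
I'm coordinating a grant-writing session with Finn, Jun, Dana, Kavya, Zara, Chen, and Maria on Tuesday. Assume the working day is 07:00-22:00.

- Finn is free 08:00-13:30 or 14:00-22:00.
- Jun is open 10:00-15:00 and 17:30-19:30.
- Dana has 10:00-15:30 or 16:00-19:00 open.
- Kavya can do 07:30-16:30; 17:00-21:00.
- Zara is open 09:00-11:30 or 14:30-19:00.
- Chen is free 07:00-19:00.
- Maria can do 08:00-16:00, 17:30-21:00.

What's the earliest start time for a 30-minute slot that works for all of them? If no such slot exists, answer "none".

Finn ∩ Jun: 10:00-13:30, 14:00-15:00, 17:30-19:30.
Finn ∩ Jun ∩ Dana: 10:00-13:30, 14:00-15:00, 17:30-19:00.
Finn ∩ Jun ∩ Dana ∩ Kavya: 10:00-13:30, 14:00-15:00, 17:30-19:00.
Finn ∩ Jun ∩ Dana ∩ Kavya ∩ Zara: 10:00-11:30, 14:30-15:00, 17:30-19:00.
Finn ∩ Jun ∩ Dana ∩ Kavya ∩ Zara ∩ Chen: 10:00-11:30, 14:30-15:00, 17:30-19:00.
Finn ∩ Jun ∩ Dana ∩ Kavya ∩ Zara ∩ Chen ∩ Maria: 10:00-11:30, 14:30-15:00, 17:30-19:00.
Those are the intersection windows.
The first common window of at least 30 minutes is 10:00-11:30, so the earliest start is 10:00.

10:00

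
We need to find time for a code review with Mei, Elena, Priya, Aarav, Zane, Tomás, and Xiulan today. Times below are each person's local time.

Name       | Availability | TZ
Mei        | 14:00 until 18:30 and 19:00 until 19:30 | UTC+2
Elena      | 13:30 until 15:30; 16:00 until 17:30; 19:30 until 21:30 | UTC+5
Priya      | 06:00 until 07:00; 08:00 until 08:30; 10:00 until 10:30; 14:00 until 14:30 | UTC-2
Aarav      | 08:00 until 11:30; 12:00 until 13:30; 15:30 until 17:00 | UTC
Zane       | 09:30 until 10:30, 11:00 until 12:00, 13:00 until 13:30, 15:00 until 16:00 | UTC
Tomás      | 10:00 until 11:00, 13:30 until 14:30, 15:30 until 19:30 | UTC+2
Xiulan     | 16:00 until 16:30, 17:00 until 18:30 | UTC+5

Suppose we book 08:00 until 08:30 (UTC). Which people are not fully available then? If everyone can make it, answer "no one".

Elena, Mei, Xiulan, Zane

Mei in UTC: 12:00-16:30, 17:00-17:30 (subtract 2h to convert from UTC+2).
Elena in UTC: 08:30-10:30, 11:00-12:30, 14:30-16:30 (subtract 5h to convert from UTC+5).
Priya in UTC: 08:00-09:00, 10:00-10:30, 12:00-12:30, 16:00-16:30 (add 2h to convert from UTC-2).
Aarav in UTC: 08:00-11:30, 12:00-13:30, 15:30-17:00.
Zane in UTC: 09:30-10:30, 11:00-12:00, 13:00-13:30, 15:00-16:00.
Tomás in UTC: 08:00-09:00, 11:30-12:30, 13:30-17:30 (subtract 2h to convert from UTC+2).
Xiulan in UTC: 11:00-11:30, 12:00-13:30 (subtract 5h to convert from UTC+5).
Mei: not fully free for 08:00-08:30. Elena: not fully free for 08:00-08:30. Priya: free for 08:00-08:30. Aarav: free for 08:00-08:30. Zane: not fully free for 08:00-08:30. Tomás: free for 08:00-08:30. Xiulan: not fully free for 08:00-08:30.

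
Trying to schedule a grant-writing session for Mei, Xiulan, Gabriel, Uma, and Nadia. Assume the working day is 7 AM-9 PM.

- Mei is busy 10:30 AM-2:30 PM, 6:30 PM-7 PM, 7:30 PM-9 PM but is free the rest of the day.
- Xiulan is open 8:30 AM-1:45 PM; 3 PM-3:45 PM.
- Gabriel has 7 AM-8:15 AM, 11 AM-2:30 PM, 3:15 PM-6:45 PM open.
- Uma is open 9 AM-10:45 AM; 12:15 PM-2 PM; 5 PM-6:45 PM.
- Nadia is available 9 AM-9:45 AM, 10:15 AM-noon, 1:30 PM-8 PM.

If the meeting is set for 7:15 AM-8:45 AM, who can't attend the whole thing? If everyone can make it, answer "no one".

Mei free: 07:00-10:30, 14:30-18:30, 19:00-19:30 (invert busy blocks within the working day).
Xiulan free: 08:30-13:45, 15:00-15:45.
Gabriel free: 07:00-08:15, 11:00-14:30, 15:15-18:45.
Uma free: 09:00-10:45, 12:15-14:00, 17:00-18:45.
Nadia free: 09:00-09:45, 10:15-12:00, 13:30-20:00.
Mei: free for 07:15-08:45. Xiulan: not fully free for 07:15-08:45. Gabriel: not fully free for 07:15-08:45. Uma: not fully free for 07:15-08:45. Nadia: not fully free for 07:15-08:45.

Gabriel, Nadia, Uma, Xiulan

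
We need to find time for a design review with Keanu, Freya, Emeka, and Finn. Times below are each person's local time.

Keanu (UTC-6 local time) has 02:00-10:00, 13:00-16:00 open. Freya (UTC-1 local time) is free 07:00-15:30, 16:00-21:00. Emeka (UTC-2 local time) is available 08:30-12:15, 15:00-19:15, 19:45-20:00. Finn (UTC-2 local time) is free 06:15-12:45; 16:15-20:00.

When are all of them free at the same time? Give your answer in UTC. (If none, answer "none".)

10:30-14:15, 19:00-21:15, 21:45-22:00

Keanu in UTC: 08:00-16:00, 19:00-22:00 (add 6h to convert from UTC-6).
Freya in UTC: 08:00-16:30, 17:00-22:00 (add 1h to convert from UTC-1).
Emeka in UTC: 10:30-14:15, 17:00-21:15, 21:45-22:00 (add 2h to convert from UTC-2).
Finn in UTC: 08:15-14:45, 18:15-22:00 (add 2h to convert from UTC-2).
Keanu ∩ Freya: 08:00-16:00, 19:00-22:00.
Keanu ∩ Freya ∩ Emeka: 10:30-14:15, 19:00-21:15, 21:45-22:00.
Keanu ∩ Freya ∩ Emeka ∩ Finn: 10:30-14:15, 19:00-21:15, 21:45-22:00.
So the common availability across everyone is 10:30-14:15, 19:00-21:15, 21:45-22:00.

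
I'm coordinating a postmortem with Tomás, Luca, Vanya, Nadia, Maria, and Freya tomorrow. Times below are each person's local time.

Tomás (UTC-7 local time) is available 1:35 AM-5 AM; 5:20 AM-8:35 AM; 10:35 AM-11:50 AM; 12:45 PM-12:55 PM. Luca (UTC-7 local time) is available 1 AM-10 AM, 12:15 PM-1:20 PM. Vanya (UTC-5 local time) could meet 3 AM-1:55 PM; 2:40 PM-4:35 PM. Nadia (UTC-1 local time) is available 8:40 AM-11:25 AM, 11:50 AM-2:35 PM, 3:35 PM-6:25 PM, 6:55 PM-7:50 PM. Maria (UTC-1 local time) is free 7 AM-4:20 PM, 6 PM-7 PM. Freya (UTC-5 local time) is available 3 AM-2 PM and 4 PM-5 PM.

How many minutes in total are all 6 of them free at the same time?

Tomás in UTC: 08:35-12:00, 12:20-15:35, 17:35-18:50, 19:45-19:55 (add 7h to convert from UTC-7).
Luca in UTC: 08:00-17:00, 19:15-20:20 (add 7h to convert from UTC-7).
Vanya in UTC: 08:00-18:55, 19:40-21:35 (add 5h to convert from UTC-5).
Nadia in UTC: 09:40-12:25, 12:50-15:35, 16:35-19:25, 19:55-20:50 (add 1h to convert from UTC-1).
Maria in UTC: 08:00-17:20, 19:00-20:00 (add 1h to convert from UTC-1).
Freya in UTC: 08:00-19:00, 21:00-22:00 (add 5h to convert from UTC-5).
Tomás ∩ Luca: 08:35-12:00, 12:20-15:35, 19:45-19:55.
Tomás ∩ Luca ∩ Vanya: 08:35-12:00, 12:20-15:35, 19:45-19:55.
Tomás ∩ Luca ∩ Vanya ∩ Nadia: 09:40-12:00, 12:20-12:25, 12:50-15:35.
Tomás ∩ Luca ∩ Vanya ∩ Nadia ∩ Maria: 09:40-12:00, 12:20-12:25, 12:50-15:35.
Tomás ∩ Luca ∩ Vanya ∩ Nadia ∩ Maria ∩ Freya: 09:40-12:00, 12:20-12:25, 12:50-15:35.
Summing the common windows: 140 + 5 + 165 = 310 minutes.

310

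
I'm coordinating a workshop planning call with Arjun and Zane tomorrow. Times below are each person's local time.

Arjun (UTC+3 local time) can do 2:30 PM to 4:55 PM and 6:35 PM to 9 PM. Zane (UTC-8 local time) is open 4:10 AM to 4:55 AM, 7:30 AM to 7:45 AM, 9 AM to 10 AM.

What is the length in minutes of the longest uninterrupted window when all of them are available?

Arjun in UTC: 11:30-13:55, 15:35-18:00 (subtract 3h to convert from UTC+3).
Zane in UTC: 12:10-12:55, 15:30-15:45, 17:00-18:00 (add 8h to convert from UTC-8).
Arjun ∩ Zane: 12:10-12:55, 15:35-15:45, 17:00-18:00.
Those are the intersection windows.
The longest is 17:00-18:00 at 60 minutes.

60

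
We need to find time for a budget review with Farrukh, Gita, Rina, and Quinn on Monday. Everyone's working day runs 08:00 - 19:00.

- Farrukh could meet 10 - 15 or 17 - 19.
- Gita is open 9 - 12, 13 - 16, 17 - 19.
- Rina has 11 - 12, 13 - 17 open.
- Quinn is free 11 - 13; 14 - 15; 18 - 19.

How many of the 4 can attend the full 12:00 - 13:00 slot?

Farrukh and Quinn can make the full 12:00-13:00 slot — that's 2.

2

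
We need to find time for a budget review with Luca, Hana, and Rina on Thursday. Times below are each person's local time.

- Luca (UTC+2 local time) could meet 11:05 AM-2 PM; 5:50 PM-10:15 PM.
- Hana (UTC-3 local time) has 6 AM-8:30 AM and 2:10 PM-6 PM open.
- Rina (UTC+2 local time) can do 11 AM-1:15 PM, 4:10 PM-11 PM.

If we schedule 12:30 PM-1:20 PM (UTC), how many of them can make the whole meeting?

0

Luca in UTC: 09:05-12:00, 15:50-20:15 (subtract 2h to convert from UTC+2).
Hana in UTC: 09:00-11:30, 17:10-21:00 (add 3h to convert from UTC-3).
Rina in UTC: 09:00-11:15, 14:10-21:00 (subtract 2h to convert from UTC+2).
nobody can make the full 12:30-13:20 slot — that's 0.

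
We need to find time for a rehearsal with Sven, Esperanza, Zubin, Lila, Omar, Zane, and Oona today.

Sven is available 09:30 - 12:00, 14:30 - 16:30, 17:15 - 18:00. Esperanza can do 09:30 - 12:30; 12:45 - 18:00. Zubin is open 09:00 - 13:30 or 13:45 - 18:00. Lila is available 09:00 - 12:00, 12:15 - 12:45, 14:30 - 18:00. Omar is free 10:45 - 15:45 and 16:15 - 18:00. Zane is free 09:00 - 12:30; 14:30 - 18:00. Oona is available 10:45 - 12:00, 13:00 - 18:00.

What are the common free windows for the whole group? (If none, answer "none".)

Sven ∩ Esperanza: 09:30-12:00, 14:30-16:30, 17:15-18:00.
Sven ∩ Esperanza ∩ Zubin: 09:30-12:00, 14:30-16:30, 17:15-18:00.
Sven ∩ Esperanza ∩ Zubin ∩ Lila: 09:30-12:00, 14:30-16:30, 17:15-18:00.
Sven ∩ Esperanza ∩ Zubin ∩ Lila ∩ Omar: 10:45-12:00, 14:30-15:45, 16:15-16:30, 17:15-18:00.
Sven ∩ Esperanza ∩ Zubin ∩ Lila ∩ Omar ∩ Zane: 10:45-12:00, 14:30-15:45, 16:15-16:30, 17:15-18:00.
Sven ∩ Esperanza ∩ Zubin ∩ Lila ∩ Omar ∩ Zane ∩ Oona: 10:45-12:00, 14:30-15:45, 16:15-16:30, 17:15-18:00.

10:45-12:00, 14:30-15:45, 16:15-16:30, 17:15-18:00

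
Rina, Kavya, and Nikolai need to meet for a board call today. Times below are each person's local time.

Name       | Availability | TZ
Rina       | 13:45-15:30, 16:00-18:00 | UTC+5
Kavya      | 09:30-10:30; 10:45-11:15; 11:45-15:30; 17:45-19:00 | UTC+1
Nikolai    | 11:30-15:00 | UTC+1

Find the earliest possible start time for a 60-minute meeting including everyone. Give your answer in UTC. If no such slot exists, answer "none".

Rina in UTC: 08:45-10:30, 11:00-13:00 (subtract 5h to convert from UTC+5).
Kavya in UTC: 08:30-09:30, 09:45-10:15, 10:45-14:30, 16:45-18:00 (subtract 1h to convert from UTC+1).
Nikolai in UTC: 10:30-14:00 (subtract 1h to convert from UTC+1).
Rina ∩ Kavya: 08:45-09:30, 09:45-10:15, 11:00-13:00.
Rina ∩ Kavya ∩ Nikolai: 11:00-13:00.
Those are the intersection windows.
The first common window of at least 60 minutes is 11:00-13:00, so the earliest start is 11:00.

11:00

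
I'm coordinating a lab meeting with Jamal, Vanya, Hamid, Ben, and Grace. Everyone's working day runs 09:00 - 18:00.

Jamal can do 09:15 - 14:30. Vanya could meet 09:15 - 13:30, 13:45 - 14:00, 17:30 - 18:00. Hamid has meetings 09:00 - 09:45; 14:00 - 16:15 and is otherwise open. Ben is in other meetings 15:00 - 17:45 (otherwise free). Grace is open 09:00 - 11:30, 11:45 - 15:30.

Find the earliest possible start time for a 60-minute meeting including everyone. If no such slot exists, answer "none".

Jamal free: 09:15-14:30.
Vanya free: 09:15-13:30, 13:45-14:00, 17:30-18:00.
Hamid free: 09:45-14:00, 16:15-18:00 (invert busy blocks within the working day).
Ben free: 09:00-15:00, 17:45-18:00 (invert busy blocks within the working day).
Grace free: 09:00-11:30, 11:45-15:30.
Jamal ∩ Vanya: 09:15-13:30, 13:45-14:00.
Jamal ∩ Vanya ∩ Hamid: 09:45-13:30, 13:45-14:00.
Jamal ∩ Vanya ∩ Hamid ∩ Ben: 09:45-13:30, 13:45-14:00.
Jamal ∩ Vanya ∩ Hamid ∩ Ben ∩ Grace: 09:45-11:30, 11:45-13:30, 13:45-14:00.
The first common window of at least 60 minutes is 09:45-11:30, so the earliest start is 09:45.

09:45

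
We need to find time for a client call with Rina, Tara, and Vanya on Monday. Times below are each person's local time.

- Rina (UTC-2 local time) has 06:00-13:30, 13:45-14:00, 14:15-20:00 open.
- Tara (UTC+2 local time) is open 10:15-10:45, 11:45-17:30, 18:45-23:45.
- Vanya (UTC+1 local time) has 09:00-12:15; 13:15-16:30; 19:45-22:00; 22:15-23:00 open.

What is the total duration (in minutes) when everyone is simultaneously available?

Rina in UTC: 08:00-15:30, 15:45-16:00, 16:15-22:00 (add 2h to convert from UTC-2).
Tara in UTC: 08:15-08:45, 09:45-15:30, 16:45-21:45 (subtract 2h to convert from UTC+2).
Vanya in UTC: 08:00-11:15, 12:15-15:30, 18:45-21:00, 21:15-22:00 (subtract 1h to convert from UTC+1).
Rina ∩ Tara: 08:15-08:45, 09:45-15:30, 16:45-21:45.
Rina ∩ Tara ∩ Vanya: 08:15-08:45, 09:45-11:15, 12:15-15:30, 18:45-21:00, 21:15-21:45.
Summing the common windows: 30 + 90 + 195 + 135 + 30 = 480 minutes.

480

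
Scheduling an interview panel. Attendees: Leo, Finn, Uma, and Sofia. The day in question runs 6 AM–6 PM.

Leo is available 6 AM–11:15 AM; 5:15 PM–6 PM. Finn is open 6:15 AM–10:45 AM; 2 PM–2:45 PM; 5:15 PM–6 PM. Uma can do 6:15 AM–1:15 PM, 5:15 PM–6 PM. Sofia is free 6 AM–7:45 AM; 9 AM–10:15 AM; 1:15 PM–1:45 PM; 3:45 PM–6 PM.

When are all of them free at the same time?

06:15-07:45, 09:00-10:15, 17:15-18:00

Leo ∩ Finn: 06:15-10:45, 17:15-18:00.
Leo ∩ Finn ∩ Uma: 06:15-10:45, 17:15-18:00.
Leo ∩ Finn ∩ Uma ∩ Sofia: 06:15-07:45, 09:00-10:15, 17:15-18:00.
Those are the intersection windows.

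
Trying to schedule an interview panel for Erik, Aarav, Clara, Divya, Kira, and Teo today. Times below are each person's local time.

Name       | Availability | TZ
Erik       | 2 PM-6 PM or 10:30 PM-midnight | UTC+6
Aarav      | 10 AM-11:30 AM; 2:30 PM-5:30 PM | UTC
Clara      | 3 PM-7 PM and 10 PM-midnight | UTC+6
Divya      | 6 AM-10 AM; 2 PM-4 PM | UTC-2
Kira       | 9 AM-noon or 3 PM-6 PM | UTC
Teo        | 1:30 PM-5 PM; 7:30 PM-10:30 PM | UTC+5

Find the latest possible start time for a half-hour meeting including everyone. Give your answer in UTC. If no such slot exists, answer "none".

Erik in UTC: 08:00-12:00, 16:30-18:00 (subtract 6h to convert from UTC+6).
Aarav in UTC: 10:00-11:30, 14:30-17:30.
Clara in UTC: 09:00-13:00, 16:00-18:00 (subtract 6h to convert from UTC+6).
Divya in UTC: 08:00-12:00, 16:00-18:00 (add 2h to convert from UTC-2).
Kira in UTC: 09:00-12:00, 15:00-18:00.
Teo in UTC: 08:30-12:00, 14:30-17:30 (subtract 5h to convert from UTC+5).
Erik ∩ Aarav: 10:00-11:30, 16:30-17:30.
Erik ∩ Aarav ∩ Clara: 10:00-11:30, 16:30-17:30.
Erik ∩ Aarav ∩ Clara ∩ Divya: 10:00-11:30, 16:30-17:30.
Erik ∩ Aarav ∩ Clara ∩ Divya ∩ Kira: 10:00-11:30, 16:30-17:30.
Erik ∩ Aarav ∩ Clara ∩ Divya ∩ Kira ∩ Teo: 10:00-11:30, 16:30-17:30.
The last common window of at least 30 minutes is 16:30-17:30; a 30-minute meeting can start as late as 17:00 and still end by 17:30.

17:00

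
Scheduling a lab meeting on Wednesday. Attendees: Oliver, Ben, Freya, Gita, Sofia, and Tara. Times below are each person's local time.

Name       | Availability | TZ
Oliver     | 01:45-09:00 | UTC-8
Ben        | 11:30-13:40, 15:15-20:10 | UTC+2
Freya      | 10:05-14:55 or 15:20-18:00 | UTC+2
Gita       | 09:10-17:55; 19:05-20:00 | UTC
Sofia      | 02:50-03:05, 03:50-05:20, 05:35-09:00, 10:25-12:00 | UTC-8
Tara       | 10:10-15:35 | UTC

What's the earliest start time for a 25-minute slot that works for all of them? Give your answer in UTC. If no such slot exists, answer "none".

Oliver in UTC: 09:45-17:00 (add 8h to convert from UTC-8).
Ben in UTC: 09:30-11:40, 13:15-18:10 (subtract 2h to convert from UTC+2).
Freya in UTC: 08:05-12:55, 13:20-16:00 (subtract 2h to convert from UTC+2).
Gita in UTC: 09:10-17:55, 19:05-20:00.
Sofia in UTC: 10:50-11:05, 11:50-13:20, 13:35-17:00, 18:25-20:00 (add 8h to convert from UTC-8).
Tara in UTC: 10:10-15:35.
Oliver ∩ Ben: 09:45-11:40, 13:15-17:00.
Oliver ∩ Ben ∩ Freya: 09:45-11:40, 13:20-16:00.
Oliver ∩ Ben ∩ Freya ∩ Gita: 09:45-11:40, 13:20-16:00.
Oliver ∩ Ben ∩ Freya ∩ Gita ∩ Sofia: 10:50-11:05, 13:35-16:00.
Oliver ∩ Ben ∩ Freya ∩ Gita ∩ Sofia ∩ Tara: 10:50-11:05, 13:35-15:35.
The first common window of at least 25 minutes is 13:35-15:35, so the earliest start is 13:35.

13:35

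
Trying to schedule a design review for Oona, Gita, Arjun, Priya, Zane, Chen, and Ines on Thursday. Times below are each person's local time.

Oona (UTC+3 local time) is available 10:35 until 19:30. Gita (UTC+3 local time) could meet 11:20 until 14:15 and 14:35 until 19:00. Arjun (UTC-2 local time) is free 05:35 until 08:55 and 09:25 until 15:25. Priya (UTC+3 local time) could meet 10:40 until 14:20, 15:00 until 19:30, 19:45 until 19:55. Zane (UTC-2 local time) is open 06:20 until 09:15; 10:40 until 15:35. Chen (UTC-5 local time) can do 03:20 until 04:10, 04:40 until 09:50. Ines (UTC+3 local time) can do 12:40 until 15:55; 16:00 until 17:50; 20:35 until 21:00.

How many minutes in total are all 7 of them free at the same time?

200

Oona in UTC: 07:35-16:30 (subtract 3h to convert from UTC+3).
Gita in UTC: 08:20-11:15, 11:35-16:00 (subtract 3h to convert from UTC+3).
Arjun in UTC: 07:35-10:55, 11:25-17:25 (add 2h to convert from UTC-2).
Priya in UTC: 07:40-11:20, 12:00-16:30, 16:45-16:55 (subtract 3h to convert from UTC+3).
Zane in UTC: 08:20-11:15, 12:40-17:35 (add 2h to convert from UTC-2).
Chen in UTC: 08:20-09:10, 09:40-14:50 (add 5h to convert from UTC-5).
Ines in UTC: 09:40-12:55, 13:00-14:50, 17:35-18:00 (subtract 3h to convert from UTC+3).
Oona ∩ Gita: 08:20-11:15, 11:35-16:00.
Oona ∩ Gita ∩ Arjun: 08:20-10:55, 11:35-16:00.
Oona ∩ Gita ∩ Arjun ∩ Priya: 08:20-10:55, 12:00-16:00.
Oona ∩ Gita ∩ Arjun ∩ Priya ∩ Zane: 08:20-10:55, 12:40-16:00.
Oona ∩ Gita ∩ Arjun ∩ Priya ∩ Zane ∩ Chen: 08:20-09:10, 09:40-10:55, 12:40-14:50.
Oona ∩ Gita ∩ Arjun ∩ Priya ∩ Zane ∩ Chen ∩ Ines: 09:40-10:55, 12:40-12:55, 13:00-14:50.
So the common availability across everyone is 09:40-10:55, 12:40-12:55, 13:00-14:50.
Summing the common windows: 75 + 15 + 110 = 200 minutes.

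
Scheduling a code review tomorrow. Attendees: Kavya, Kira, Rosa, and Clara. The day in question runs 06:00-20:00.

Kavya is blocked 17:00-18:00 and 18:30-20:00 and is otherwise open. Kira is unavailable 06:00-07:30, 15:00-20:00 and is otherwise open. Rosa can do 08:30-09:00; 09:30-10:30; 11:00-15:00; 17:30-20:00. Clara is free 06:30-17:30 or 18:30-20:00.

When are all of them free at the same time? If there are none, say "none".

Kavya free: 06:00-17:00, 18:00-18:30 (invert busy blocks within the working day).
Kira free: 07:30-15:00 (invert busy blocks within the working day).
Rosa free: 08:30-09:00, 09:30-10:30, 11:00-15:00, 17:30-20:00.
Clara free: 06:30-17:30, 18:30-20:00.
Kavya ∩ Kira: 07:30-15:00.
Kavya ∩ Kira ∩ Rosa: 08:30-09:00, 09:30-10:30, 11:00-15:00.
Kavya ∩ Kira ∩ Rosa ∩ Clara: 08:30-09:00, 09:30-10:30, 11:00-15:00.

08:30-09:00, 09:30-10:30, 11:00-15:00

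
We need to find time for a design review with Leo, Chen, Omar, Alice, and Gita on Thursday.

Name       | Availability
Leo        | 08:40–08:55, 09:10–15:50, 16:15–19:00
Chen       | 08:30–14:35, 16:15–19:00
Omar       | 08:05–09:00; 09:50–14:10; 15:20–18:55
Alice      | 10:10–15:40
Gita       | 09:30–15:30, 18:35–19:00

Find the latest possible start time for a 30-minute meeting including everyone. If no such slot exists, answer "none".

Leo ∩ Chen: 08:40-08:55, 09:10-14:35, 16:15-19:00.
Leo ∩ Chen ∩ Omar: 08:40-08:55, 09:50-14:10, 16:15-18:55.
Leo ∩ Chen ∩ Omar ∩ Alice: 10:10-14:10.
Leo ∩ Chen ∩ Omar ∩ Alice ∩ Gita: 10:10-14:10.
The last common window of at least 30 minutes is 10:10-14:10; a 30-minute meeting can start as late as 13:40 and still end by 14:10.

13:40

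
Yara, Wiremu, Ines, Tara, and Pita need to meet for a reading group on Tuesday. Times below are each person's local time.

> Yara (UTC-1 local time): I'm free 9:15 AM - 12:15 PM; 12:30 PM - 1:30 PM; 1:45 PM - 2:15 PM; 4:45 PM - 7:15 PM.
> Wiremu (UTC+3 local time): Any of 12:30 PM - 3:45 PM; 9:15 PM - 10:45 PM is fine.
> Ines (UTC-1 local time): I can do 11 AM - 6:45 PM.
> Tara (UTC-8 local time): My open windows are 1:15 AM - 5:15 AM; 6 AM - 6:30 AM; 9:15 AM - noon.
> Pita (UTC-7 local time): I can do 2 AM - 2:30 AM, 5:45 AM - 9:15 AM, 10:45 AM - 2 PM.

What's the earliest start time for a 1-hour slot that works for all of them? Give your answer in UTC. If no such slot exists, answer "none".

Yara in UTC: 10:15-13:15, 13:30-14:30, 14:45-15:15, 17:45-20:15 (add 1h to convert from UTC-1).
Wiremu in UTC: 09:30-12:45, 18:15-19:45 (subtract 3h to convert from UTC+3).
Ines in UTC: 12:00-19:45 (add 1h to convert from UTC-1).
Tara in UTC: 09:15-13:15, 14:00-14:30, 17:15-20:00 (add 8h to convert from UTC-8).
Pita in UTC: 09:00-09:30, 12:45-16:15, 17:45-21:00 (add 7h to convert from UTC-7).
Yara ∩ Wiremu: 10:15-12:45, 18:15-19:45.
Yara ∩ Wiremu ∩ Ines: 12:00-12:45, 18:15-19:45.
Yara ∩ Wiremu ∩ Ines ∩ Tara: 12:00-12:45, 18:15-19:45.
Yara ∩ Wiremu ∩ Ines ∩ Tara ∩ Pita: 18:15-19:45.
Those are the intersection windows.
The first common window of at least 60 minutes is 18:15-19:45, so the earliest start is 18:15.

18:15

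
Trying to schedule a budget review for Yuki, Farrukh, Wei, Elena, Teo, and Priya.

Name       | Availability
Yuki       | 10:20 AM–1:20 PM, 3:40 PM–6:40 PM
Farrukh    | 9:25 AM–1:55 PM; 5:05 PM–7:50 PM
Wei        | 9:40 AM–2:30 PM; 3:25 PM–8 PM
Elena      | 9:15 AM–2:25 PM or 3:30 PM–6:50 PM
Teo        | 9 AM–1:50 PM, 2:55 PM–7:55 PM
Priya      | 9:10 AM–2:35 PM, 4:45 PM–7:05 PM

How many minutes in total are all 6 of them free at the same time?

275

Yuki ∩ Farrukh: 10:20-13:20, 17:05-18:40.
Yuki ∩ Farrukh ∩ Wei: 10:20-13:20, 17:05-18:40.
Yuki ∩ Farrukh ∩ Wei ∩ Elena: 10:20-13:20, 17:05-18:40.
Yuki ∩ Farrukh ∩ Wei ∩ Elena ∩ Teo: 10:20-13:20, 17:05-18:40.
Yuki ∩ Farrukh ∩ Wei ∩ Elena ∩ Teo ∩ Priya: 10:20-13:20, 17:05-18:40.
Summing the common windows: 180 + 95 = 275 minutes.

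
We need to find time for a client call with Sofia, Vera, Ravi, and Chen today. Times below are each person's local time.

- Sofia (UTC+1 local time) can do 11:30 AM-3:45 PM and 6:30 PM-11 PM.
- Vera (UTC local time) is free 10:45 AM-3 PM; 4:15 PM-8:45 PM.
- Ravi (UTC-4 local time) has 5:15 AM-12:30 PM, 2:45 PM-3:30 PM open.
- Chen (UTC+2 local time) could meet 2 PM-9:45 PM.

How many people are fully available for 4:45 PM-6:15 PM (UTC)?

2

Sofia in UTC: 10:30-14:45, 17:30-22:00 (subtract 1h to convert from UTC+1).
Vera in UTC: 10:45-15:00, 16:15-20:45.
Ravi in UTC: 09:15-16:30, 18:45-19:30 (add 4h to convert from UTC-4).
Chen in UTC: 12:00-19:45 (subtract 2h to convert from UTC+2).
Vera and Chen can make the full 16:45-18:15 slot — that's 2.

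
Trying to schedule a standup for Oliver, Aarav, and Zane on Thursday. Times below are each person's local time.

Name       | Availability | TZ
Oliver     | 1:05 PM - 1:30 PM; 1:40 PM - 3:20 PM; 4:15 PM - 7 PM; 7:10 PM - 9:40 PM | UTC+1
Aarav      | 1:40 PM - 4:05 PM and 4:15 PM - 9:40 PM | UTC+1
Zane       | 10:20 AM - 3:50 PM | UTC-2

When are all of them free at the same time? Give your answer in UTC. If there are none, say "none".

12:40-14:20, 15:15-17:50

Oliver in UTC: 12:05-12:30, 12:40-14:20, 15:15-18:00, 18:10-20:40 (subtract 1h to convert from UTC+1).
Aarav in UTC: 12:40-15:05, 15:15-20:40 (subtract 1h to convert from UTC+1).
Zane in UTC: 12:20-17:50 (add 2h to convert from UTC-2).
Oliver ∩ Aarav: 12:40-14:20, 15:15-18:00, 18:10-20:40.
Oliver ∩ Aarav ∩ Zane: 12:40-14:20, 15:15-17:50.
So the common availability across everyone is 12:40-14:20, 15:15-17:50.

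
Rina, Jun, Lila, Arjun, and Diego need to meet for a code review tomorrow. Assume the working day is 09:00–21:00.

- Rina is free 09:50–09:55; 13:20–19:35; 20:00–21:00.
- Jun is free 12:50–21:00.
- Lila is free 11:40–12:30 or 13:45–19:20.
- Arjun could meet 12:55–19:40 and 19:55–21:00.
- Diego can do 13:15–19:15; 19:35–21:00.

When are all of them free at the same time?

Rina ∩ Jun: 13:20-19:35, 20:00-21:00.
Rina ∩ Jun ∩ Lila: 13:45-19:20.
Rina ∩ Jun ∩ Lila ∩ Arjun: 13:45-19:20.
Rina ∩ Jun ∩ Lila ∩ Arjun ∩ Diego: 13:45-19:15.

13:45-19:15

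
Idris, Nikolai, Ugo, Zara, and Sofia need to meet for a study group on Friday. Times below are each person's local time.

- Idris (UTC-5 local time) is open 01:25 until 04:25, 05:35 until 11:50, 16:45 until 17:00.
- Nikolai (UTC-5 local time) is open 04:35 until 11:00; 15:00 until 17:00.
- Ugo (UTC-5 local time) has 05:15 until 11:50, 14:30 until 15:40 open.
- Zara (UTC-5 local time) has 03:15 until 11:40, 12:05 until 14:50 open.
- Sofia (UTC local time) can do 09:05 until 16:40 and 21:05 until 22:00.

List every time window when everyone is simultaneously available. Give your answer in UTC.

Idris in UTC: 06:25-09:25, 10:35-16:50, 21:45-22:00 (add 5h to convert from UTC-5).
Nikolai in UTC: 09:35-16:00, 20:00-22:00 (add 5h to convert from UTC-5).
Ugo in UTC: 10:15-16:50, 19:30-20:40 (add 5h to convert from UTC-5).
Zara in UTC: 08:15-16:40, 17:05-19:50 (add 5h to convert from UTC-5).
Sofia in UTC: 09:05-16:40, 21:05-22:00.
Idris ∩ Nikolai: 10:35-16:00, 21:45-22:00.
Idris ∩ Nikolai ∩ Ugo: 10:35-16:00.
Idris ∩ Nikolai ∩ Ugo ∩ Zara: 10:35-16:00.
Idris ∩ Nikolai ∩ Ugo ∩ Zara ∩ Sofia: 10:35-16:00.
Those are the intersection windows.

10:35-16:00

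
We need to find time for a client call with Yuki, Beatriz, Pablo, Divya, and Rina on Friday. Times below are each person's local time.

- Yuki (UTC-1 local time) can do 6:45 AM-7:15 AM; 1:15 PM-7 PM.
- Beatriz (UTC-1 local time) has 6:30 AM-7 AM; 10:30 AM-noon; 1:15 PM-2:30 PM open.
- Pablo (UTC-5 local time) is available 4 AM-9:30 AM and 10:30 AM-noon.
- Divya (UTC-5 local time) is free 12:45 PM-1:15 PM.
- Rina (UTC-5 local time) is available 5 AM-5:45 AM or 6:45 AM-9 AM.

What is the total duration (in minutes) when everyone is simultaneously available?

0

Yuki in UTC: 07:45-08:15, 14:15-20:00 (add 1h to convert from UTC-1).
Beatriz in UTC: 07:30-08:00, 11:30-13:00, 14:15-15:30 (add 1h to convert from UTC-1).
Pablo in UTC: 09:00-14:30, 15:30-17:00 (add 5h to convert from UTC-5).
Divya in UTC: 17:45-18:15 (add 5h to convert from UTC-5).
Rina in UTC: 10:00-10:45, 11:45-14:00 (add 5h to convert from UTC-5).
Yuki ∩ Beatriz: 07:45-08:00, 14:15-15:30.
Yuki ∩ Beatriz ∩ Pablo: 14:15-14:30.
Yuki ∩ Beatriz ∩ Pablo ∩ Divya: ∅.
Yuki ∩ Beatriz ∩ Pablo ∩ Divya ∩ Rina: ∅.
There is no time when everyone is free.
There is no common window, so the total is 0 minutes.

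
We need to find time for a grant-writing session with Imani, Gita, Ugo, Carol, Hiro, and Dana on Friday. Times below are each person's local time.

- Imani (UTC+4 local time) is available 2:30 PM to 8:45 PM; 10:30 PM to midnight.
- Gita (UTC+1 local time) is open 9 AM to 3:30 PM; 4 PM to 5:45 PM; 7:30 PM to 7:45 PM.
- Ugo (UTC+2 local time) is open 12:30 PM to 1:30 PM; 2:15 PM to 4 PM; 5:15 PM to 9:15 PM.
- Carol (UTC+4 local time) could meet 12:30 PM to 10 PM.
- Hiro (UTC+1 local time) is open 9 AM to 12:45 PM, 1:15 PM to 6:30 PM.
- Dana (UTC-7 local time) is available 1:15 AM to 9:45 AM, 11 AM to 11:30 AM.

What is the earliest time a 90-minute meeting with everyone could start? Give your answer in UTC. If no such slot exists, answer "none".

Imani in UTC: 10:30-16:45, 18:30-20:00 (subtract 4h to convert from UTC+4).
Gita in UTC: 08:00-14:30, 15:00-16:45, 18:30-18:45 (subtract 1h to convert from UTC+1).
Ugo in UTC: 10:30-11:30, 12:15-14:00, 15:15-19:15 (subtract 2h to convert from UTC+2).
Carol in UTC: 08:30-18:00 (subtract 4h to convert from UTC+4).
Hiro in UTC: 08:00-11:45, 12:15-17:30 (subtract 1h to convert from UTC+1).
Dana in UTC: 08:15-16:45, 18:00-18:30 (add 7h to convert from UTC-7).
Imani ∩ Gita: 10:30-14:30, 15:00-16:45, 18:30-18:45.
Imani ∩ Gita ∩ Ugo: 10:30-11:30, 12:15-14:00, 15:15-16:45, 18:30-18:45.
Imani ∩ Gita ∩ Ugo ∩ Carol: 10:30-11:30, 12:15-14:00, 15:15-16:45.
Imani ∩ Gita ∩ Ugo ∩ Carol ∩ Hiro: 10:30-11:30, 12:15-14:00, 15:15-16:45.
Imani ∩ Gita ∩ Ugo ∩ Carol ∩ Hiro ∩ Dana: 10:30-11:30, 12:15-14:00, 15:15-16:45.
The first common window of at least 90 minutes is 12:15-14:00, so the earliest start is 12:15.

12:15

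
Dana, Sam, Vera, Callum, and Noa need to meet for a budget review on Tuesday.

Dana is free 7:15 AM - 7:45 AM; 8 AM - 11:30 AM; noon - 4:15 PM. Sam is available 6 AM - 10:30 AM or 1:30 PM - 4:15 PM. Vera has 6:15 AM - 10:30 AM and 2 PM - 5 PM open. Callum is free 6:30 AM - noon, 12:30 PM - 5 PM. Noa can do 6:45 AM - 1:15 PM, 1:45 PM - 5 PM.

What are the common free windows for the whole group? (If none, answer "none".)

07:15-07:45, 08:00-10:30, 14:00-16:15

Dana ∩ Sam: 07:15-07:45, 08:00-10:30, 13:30-16:15.
Dana ∩ Sam ∩ Vera: 07:15-07:45, 08:00-10:30, 14:00-16:15.
Dana ∩ Sam ∩ Vera ∩ Callum: 07:15-07:45, 08:00-10:30, 14:00-16:15.
Dana ∩ Sam ∩ Vera ∩ Callum ∩ Noa: 07:15-07:45, 08:00-10:30, 14:00-16:15.
Those are the intersection windows.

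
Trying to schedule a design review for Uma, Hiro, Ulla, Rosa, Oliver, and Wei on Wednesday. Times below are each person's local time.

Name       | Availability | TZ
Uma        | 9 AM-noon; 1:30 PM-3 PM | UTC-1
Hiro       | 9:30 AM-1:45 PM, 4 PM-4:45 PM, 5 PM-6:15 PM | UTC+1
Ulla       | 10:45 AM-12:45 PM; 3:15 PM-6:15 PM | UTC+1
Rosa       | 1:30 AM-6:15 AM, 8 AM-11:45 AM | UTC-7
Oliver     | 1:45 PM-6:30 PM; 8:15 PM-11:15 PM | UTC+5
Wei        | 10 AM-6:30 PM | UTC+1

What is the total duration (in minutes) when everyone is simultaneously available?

Uma in UTC: 10:00-13:00, 14:30-16:00 (add 1h to convert from UTC-1).
Hiro in UTC: 08:30-12:45, 15:00-15:45, 16:00-17:15 (subtract 1h to convert from UTC+1).
Ulla in UTC: 09:45-11:45, 14:15-17:15 (subtract 1h to convert from UTC+1).
Rosa in UTC: 08:30-13:15, 15:00-18:45 (add 7h to convert from UTC-7).
Oliver in UTC: 08:45-13:30, 15:15-18:15 (subtract 5h to convert from UTC+5).
Wei in UTC: 09:00-17:30 (subtract 1h to convert from UTC+1).
Uma ∩ Hiro: 10:00-12:45, 15:00-15:45.
Uma ∩ Hiro ∩ Ulla: 10:00-11:45, 15:00-15:45.
Uma ∩ Hiro ∩ Ulla ∩ Rosa: 10:00-11:45, 15:00-15:45.
Uma ∩ Hiro ∩ Ulla ∩ Rosa ∩ Oliver: 10:00-11:45, 15:15-15:45.
Uma ∩ Hiro ∩ Ulla ∩ Rosa ∩ Oliver ∩ Wei: 10:00-11:45, 15:15-15:45.
Those are the intersection windows.
Summing the common windows: 105 + 30 = 135 minutes.

135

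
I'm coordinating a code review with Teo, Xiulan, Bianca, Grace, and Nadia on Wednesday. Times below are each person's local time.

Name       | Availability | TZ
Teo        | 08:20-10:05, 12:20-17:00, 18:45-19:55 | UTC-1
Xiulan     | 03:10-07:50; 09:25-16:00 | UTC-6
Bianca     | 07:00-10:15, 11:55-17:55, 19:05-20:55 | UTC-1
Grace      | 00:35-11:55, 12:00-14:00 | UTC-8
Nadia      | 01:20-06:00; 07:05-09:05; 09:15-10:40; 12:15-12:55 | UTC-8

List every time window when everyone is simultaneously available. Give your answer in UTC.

Teo in UTC: 09:20-11:05, 13:20-18:00, 19:45-20:55 (add 1h to convert from UTC-1).
Xiulan in UTC: 09:10-13:50, 15:25-22:00 (add 6h to convert from UTC-6).
Bianca in UTC: 08:00-11:15, 12:55-18:55, 20:05-21:55 (add 1h to convert from UTC-1).
Grace in UTC: 08:35-19:55, 20:00-22:00 (add 8h to convert from UTC-8).
Nadia in UTC: 09:20-14:00, 15:05-17:05, 17:15-18:40, 20:15-20:55 (add 8h to convert from UTC-8).
Teo ∩ Xiulan: 09:20-11:05, 13:20-13:50, 15:25-18:00, 19:45-20:55.
Teo ∩ Xiulan ∩ Bianca: 09:20-11:05, 13:20-13:50, 15:25-18:00, 20:05-20:55.
Teo ∩ Xiulan ∩ Bianca ∩ Grace: 09:20-11:05, 13:20-13:50, 15:25-18:00, 20:05-20:55.
Teo ∩ Xiulan ∩ Bianca ∩ Grace ∩ Nadia: 09:20-11:05, 13:20-13:50, 15:25-17:05, 17:15-18:00, 20:15-20:55.

09:20-11:05, 13:20-13:50, 15:25-17:05, 17:15-18:00, 20:15-20:55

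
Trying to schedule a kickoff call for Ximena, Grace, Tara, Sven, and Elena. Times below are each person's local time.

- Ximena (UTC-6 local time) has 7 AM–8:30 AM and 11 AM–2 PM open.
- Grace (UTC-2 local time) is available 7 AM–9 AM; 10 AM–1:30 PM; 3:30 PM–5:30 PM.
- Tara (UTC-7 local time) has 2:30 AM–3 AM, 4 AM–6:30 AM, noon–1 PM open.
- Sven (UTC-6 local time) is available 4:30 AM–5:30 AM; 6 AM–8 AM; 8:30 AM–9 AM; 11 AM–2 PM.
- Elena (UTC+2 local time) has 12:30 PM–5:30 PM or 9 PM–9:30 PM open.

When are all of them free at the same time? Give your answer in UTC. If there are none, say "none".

13:00-13:30, 19:00-19:30

Ximena in UTC: 13:00-14:30, 17:00-20:00 (add 6h to convert from UTC-6).
Grace in UTC: 09:00-11:00, 12:00-15:30, 17:30-19:30 (add 2h to convert from UTC-2).
Tara in UTC: 09:30-10:00, 11:00-13:30, 19:00-20:00 (add 7h to convert from UTC-7).
Sven in UTC: 10:30-11:30, 12:00-14:00, 14:30-15:00, 17:00-20:00 (add 6h to convert from UTC-6).
Elena in UTC: 10:30-15:30, 19:00-19:30 (subtract 2h to convert from UTC+2).
Ximena ∩ Grace: 13:00-14:30, 17:30-19:30.
Ximena ∩ Grace ∩ Tara: 13:00-13:30, 19:00-19:30.
Ximena ∩ Grace ∩ Tara ∩ Sven: 13:00-13:30, 19:00-19:30.
Ximena ∩ Grace ∩ Tara ∩ Sven ∩ Elena: 13:00-13:30, 19:00-19:30.
Those are the intersection windows.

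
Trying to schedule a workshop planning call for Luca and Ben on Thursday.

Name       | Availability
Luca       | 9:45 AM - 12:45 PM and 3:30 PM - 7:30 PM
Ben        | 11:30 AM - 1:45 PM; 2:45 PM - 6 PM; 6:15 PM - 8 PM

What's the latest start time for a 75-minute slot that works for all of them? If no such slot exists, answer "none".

18:15

Luca ∩ Ben: 11:30-12:45, 15:30-18:00, 18:15-19:30.
So the common availability across everyone is 11:30-12:45, 15:30-18:00, 18:15-19:30.
The last common window of at least 75 minutes is 18:15-19:30; a 75-minute meeting can start as late as 18:15 and still end by 19:30.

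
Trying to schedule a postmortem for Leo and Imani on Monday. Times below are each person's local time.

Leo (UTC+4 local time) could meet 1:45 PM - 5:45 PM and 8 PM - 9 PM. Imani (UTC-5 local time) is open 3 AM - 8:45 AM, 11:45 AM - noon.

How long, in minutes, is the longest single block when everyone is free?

240

Leo in UTC: 09:45-13:45, 16:00-17:00 (subtract 4h to convert from UTC+4).
Imani in UTC: 08:00-13:45, 16:45-17:00 (add 5h to convert from UTC-5).
Leo ∩ Imani: 09:45-13:45, 16:45-17:00.
The longest is 09:45-13:45 at 240 minutes.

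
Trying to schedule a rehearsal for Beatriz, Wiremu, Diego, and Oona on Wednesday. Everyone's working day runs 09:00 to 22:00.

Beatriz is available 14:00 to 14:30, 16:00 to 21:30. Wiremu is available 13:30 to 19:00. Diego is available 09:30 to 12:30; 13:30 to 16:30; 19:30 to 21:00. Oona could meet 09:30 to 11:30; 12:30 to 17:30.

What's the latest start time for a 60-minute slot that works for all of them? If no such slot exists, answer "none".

Beatriz ∩ Wiremu: 14:00-14:30, 16:00-19:00.
Beatriz ∩ Wiremu ∩ Diego: 14:00-14:30, 16:00-16:30.
Beatriz ∩ Wiremu ∩ Diego ∩ Oona: 14:00-14:30, 16:00-16:30.
No common window is at least 60 minutes long.

none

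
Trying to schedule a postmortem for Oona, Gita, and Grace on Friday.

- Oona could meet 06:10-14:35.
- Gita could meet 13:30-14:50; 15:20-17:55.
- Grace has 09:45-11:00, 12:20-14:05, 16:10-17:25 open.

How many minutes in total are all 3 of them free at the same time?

35

Oona ∩ Gita: 13:30-14:35.
Oona ∩ Gita ∩ Grace: 13:30-14:05.
That's a single block of 35 minutes.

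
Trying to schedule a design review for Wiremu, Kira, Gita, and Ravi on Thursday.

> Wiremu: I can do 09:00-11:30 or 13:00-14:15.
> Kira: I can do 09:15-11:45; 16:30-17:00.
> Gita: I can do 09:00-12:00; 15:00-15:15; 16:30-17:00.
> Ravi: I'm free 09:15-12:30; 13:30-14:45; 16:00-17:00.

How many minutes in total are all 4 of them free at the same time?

Wiremu ∩ Kira: 09:15-11:30.
Wiremu ∩ Kira ∩ Gita: 09:15-11:30.
Wiremu ∩ Kira ∩ Gita ∩ Ravi: 09:15-11:30.
So the common availability across everyone is 09:15-11:30.
That's a single block of 135 minutes.

135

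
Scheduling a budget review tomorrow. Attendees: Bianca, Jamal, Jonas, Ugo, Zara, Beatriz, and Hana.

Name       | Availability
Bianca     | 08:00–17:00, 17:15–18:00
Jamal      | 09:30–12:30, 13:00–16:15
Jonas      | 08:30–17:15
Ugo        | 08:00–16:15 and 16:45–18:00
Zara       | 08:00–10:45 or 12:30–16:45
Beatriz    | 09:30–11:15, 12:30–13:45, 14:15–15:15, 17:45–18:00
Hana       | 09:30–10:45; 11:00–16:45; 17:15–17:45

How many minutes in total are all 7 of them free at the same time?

180

Bianca ∩ Jamal: 09:30-12:30, 13:00-16:15.
Bianca ∩ Jamal ∩ Jonas: 09:30-12:30, 13:00-16:15.
Bianca ∩ Jamal ∩ Jonas ∩ Ugo: 09:30-12:30, 13:00-16:15.
Bianca ∩ Jamal ∩ Jonas ∩ Ugo ∩ Zara: 09:30-10:45, 13:00-16:15.
Bianca ∩ Jamal ∩ Jonas ∩ Ugo ∩ Zara ∩ Beatriz: 09:30-10:45, 13:00-13:45, 14:15-15:15.
Bianca ∩ Jamal ∩ Jonas ∩ Ugo ∩ Zara ∩ Beatriz ∩ Hana: 09:30-10:45, 13:00-13:45, 14:15-15:15.
Summing the common windows: 75 + 45 + 60 = 180 minutes.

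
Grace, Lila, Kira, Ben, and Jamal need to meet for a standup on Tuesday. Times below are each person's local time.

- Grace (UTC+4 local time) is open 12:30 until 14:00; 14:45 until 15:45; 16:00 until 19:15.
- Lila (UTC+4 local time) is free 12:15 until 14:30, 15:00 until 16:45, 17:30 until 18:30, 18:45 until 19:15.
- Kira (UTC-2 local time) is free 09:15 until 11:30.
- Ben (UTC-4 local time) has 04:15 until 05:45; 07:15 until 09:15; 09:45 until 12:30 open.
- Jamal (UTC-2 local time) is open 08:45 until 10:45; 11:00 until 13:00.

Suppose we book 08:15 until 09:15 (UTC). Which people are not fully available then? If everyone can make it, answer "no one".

Grace, Jamal, Kira

Grace in UTC: 08:30-10:00, 10:45-11:45, 12:00-15:15 (subtract 4h to convert from UTC+4).
Lila in UTC: 08:15-10:30, 11:00-12:45, 13:30-14:30, 14:45-15:15 (subtract 4h to convert from UTC+4).
Kira in UTC: 11:15-13:30 (add 2h to convert from UTC-2).
Ben in UTC: 08:15-09:45, 11:15-13:15, 13:45-16:30 (add 4h to convert from UTC-4).
Jamal in UTC: 10:45-12:45, 13:00-15:00 (add 2h to convert from UTC-2).
Grace: not fully free for 08:15-09:15. Lila: free for 08:15-09:15. Kira: not fully free for 08:15-09:15. Ben: free for 08:15-09:15. Jamal: not fully free for 08:15-09:15.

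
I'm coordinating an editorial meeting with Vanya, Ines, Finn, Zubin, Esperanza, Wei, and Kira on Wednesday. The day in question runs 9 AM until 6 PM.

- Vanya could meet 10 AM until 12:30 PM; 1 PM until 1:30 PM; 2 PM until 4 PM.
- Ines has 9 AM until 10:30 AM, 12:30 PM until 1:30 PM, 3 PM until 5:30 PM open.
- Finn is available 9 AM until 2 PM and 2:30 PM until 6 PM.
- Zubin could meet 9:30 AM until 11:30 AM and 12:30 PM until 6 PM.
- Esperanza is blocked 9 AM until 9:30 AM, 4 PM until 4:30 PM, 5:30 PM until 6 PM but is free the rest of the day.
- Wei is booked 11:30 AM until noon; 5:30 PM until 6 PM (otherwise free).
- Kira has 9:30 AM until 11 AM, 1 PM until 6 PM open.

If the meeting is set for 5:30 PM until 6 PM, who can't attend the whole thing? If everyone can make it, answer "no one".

Vanya free: 10:00-12:30, 13:00-13:30, 14:00-16:00.
Ines free: 09:00-10:30, 12:30-13:30, 15:00-17:30.
Finn free: 09:00-14:00, 14:30-18:00.
Zubin free: 09:30-11:30, 12:30-18:00.
Esperanza free: 09:30-16:00, 16:30-17:30 (invert busy blocks within the working day).
Wei free: 09:00-11:30, 12:00-17:30 (invert busy blocks within the working day).
Kira free: 09:30-11:00, 13:00-18:00.
Vanya: not fully free for 17:30-18:00. Ines: not fully free for 17:30-18:00. Finn: free for 17:30-18:00. Zubin: free for 17:30-18:00. Esperanza: not fully free for 17:30-18:00. Wei: not fully free for 17:30-18:00. Kira: free for 17:30-18:00.

Esperanza, Ines, Vanya, Wei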